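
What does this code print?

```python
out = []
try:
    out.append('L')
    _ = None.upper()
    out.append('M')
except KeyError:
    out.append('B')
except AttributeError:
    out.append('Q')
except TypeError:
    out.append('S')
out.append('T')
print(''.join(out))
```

Execution trace: 'L' (try body) → 'Q' (except AttributeError) → 'T' (after the try/except). Output: LQT

Answer: LQT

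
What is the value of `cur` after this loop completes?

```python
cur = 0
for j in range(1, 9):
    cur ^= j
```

XOR of 1 to 8
`cur` takes the values: 0 → 1 → 3 → 0 → 4 → 1 → 7 → 0 → 8

Answer: 8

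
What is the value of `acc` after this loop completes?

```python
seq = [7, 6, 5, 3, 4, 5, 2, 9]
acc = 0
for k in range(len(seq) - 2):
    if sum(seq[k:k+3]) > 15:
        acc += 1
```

Count windows with sum > 15
`acc` takes the values: 0 → 1 → 2

Answer: 2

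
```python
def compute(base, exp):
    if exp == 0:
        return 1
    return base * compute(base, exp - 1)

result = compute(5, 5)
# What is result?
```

compute(5, 5) = 5 * 5 * 5 * 5 * 5 = 3125

Answer: 3125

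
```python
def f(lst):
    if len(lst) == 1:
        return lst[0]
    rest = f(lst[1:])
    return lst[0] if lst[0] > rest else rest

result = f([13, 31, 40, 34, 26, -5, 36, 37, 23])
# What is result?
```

Recursive max over [13, 31, 40, 34, 26, -5, 36, 37, 23] = 40

Answer: 40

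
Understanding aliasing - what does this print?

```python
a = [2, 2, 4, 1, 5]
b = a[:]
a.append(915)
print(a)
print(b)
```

Key concept: slice [:] creates copy.
Step by step:
`a = [2, 2, 4, 1, 5]` → a = [2, 2, 4, 1, 5]
`b = a[:]` → b = [2, 2, 4, 1, 5]
`a.append(915)` → a = [2, 2, 4, 1, 5, 915]
`print(a)` → prints [2, 2, 4, 1, 5, 915]
`print(b)` → prints [2, 2, 4, 1, 5]

Answer:
[2, 2, 4, 1, 5, 915]
[2, 2, 4, 1, 5]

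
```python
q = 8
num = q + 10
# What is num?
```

Trace:
`q = 8` → q = 8
`num = q + 10` → num = 18
So num = 18

Answer: 18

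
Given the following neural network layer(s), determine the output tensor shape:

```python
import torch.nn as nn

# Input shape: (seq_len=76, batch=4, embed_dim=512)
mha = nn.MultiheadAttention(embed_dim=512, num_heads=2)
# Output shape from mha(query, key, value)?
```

Input: (76, 4, 512) -> Output: (76, 4, 512)

Answer: (76, 4, 512)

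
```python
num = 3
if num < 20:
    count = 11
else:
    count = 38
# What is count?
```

Trace:
`num = 3` → num = 3
`if num < 20: ...` → num < 20 is True → count = 11
So count = 11

Answer: 11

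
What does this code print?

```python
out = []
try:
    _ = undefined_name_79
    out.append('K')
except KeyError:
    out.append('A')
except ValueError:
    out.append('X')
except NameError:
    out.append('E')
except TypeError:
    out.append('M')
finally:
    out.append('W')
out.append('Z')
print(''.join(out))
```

Execution trace: 'E' (except NameError) → 'W' (finally) → 'Z' (after the try/except). Output: EWZ

Answer: EWZ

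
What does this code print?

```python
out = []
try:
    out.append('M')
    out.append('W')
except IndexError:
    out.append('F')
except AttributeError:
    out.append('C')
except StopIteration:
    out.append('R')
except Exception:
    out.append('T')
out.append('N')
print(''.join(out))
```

Execution trace: 'M' (try body) → 'W' (try body, no exception) → 'N' (after the try/except). Output: MWN

Answer: MWN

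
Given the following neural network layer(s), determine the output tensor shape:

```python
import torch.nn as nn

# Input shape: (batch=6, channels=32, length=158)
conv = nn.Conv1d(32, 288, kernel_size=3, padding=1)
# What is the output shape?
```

Input: (6, 32, 158) -> Output: (6, 288, 158)

Answer: (6, 288, 158)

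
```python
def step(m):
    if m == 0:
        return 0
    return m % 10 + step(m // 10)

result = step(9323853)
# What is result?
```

Sum of digits of 9323853: 3 + 5 + 8 + 3 + 2 + 3 + 9 = 33

Answer: 33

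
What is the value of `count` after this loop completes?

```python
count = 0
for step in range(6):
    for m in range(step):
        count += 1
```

Triangle number: 0+1+2+...+5
`count` takes the values: 0 → 1 → 2 → 3 → 4 → 5 → 6 → 7 → 8 → 9 → 10 → 11 → 12 → 13 → 14 → 15

Answer: 15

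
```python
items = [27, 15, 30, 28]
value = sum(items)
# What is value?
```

Trace:
`items = [27, 15, 30, 28]` → items = [27, 15, 30, 28]
`value = sum(items)` → value = 100
So value = 100

Answer: 100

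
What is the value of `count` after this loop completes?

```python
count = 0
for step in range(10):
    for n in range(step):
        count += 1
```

Triangle number: 0+1+2+...+9
`count` takes the values: 0 → 1 → 2 → 3 → 4 → 5 → 6 → 7 → 8 → 9 → 10 → 11 → 12 → 13 → 14 → 15 → 16 → 17 → 18 → 19 → 20 → 21 → 22 → 23 → 24 → 25 → 26 → 27 → 28 → 29 → … → 41 → 42 → 43 → 44 → 45

Answer: 45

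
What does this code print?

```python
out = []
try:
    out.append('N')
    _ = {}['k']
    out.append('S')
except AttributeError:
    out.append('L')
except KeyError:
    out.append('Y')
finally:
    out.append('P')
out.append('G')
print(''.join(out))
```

Execution trace: 'N' (try body) → 'Y' (except KeyError) → 'P' (finally) → 'G' (after the try/except). Output: NYPG

Answer: NYPG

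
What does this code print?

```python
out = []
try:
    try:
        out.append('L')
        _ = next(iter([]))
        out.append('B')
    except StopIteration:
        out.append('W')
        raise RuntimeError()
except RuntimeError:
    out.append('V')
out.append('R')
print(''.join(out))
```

Execution trace: 'L' (inner try body) → 'W' (inner except StopIteration) → 'V' (outer except RuntimeError) → 'R' (after the try/except). Output: LWVR

Answer: LWVR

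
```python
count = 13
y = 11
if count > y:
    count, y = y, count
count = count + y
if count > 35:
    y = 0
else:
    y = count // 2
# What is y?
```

Trace:
`count = 13` → count = 13
`y = 11` → y = 11
`if count > y: ...` → count > y is True → count = 11; y = 13
`count = count + y` → count = 24
`if count > 35: ...` → count > 35 is False, take else branch → y = 12
So y = 12

Answer: 12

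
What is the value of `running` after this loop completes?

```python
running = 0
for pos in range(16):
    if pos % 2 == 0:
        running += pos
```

Sum of even numbers 0 to 15
`running` takes the values: 0 → 2 → 6 → 12 → 20 → 30 → 42 → 56

Answer: 56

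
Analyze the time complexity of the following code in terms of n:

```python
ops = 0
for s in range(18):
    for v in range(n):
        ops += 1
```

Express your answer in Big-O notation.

Each loop level contributes: 1 × n. Multiplying the contributions gives O(n).

Answer: O(n)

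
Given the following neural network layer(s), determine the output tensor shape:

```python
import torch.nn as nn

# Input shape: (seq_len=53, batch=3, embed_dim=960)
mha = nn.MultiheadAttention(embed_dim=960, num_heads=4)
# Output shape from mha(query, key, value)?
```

Input: (53, 3, 960) -> Output: (53, 3, 960)

Answer: (53, 3, 960)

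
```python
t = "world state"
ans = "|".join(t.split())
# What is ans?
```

Trace:
`t = "world state"` → t = 'world state'
`ans = "|".join(t.split())` → ans = 'world|state'
So ans = 'world|state'

Answer: 'world|state'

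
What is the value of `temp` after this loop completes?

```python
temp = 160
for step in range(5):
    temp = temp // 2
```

Halve 5 times: 160 // 2^5 = 5
`temp` takes the values: 160 → 80 → 40 → 20 → 10 → 5

Answer: 5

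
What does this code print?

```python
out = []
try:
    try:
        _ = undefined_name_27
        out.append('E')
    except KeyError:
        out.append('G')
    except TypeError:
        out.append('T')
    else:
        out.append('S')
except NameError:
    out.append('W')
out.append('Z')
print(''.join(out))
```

Execution trace: 'W' (outer except NameError) → 'Z' (after the try/except). Output: WZ

Answer: WZ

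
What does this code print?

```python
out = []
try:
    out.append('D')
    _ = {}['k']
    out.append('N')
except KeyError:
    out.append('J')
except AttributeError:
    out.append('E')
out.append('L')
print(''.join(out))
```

Execution trace: 'D' (try body) → 'J' (except KeyError) → 'L' (after the try/except). Output: DJL

Answer: DJL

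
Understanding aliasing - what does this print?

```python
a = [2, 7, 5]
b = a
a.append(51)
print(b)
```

Key concept: basic list aliasing.
Step by step:
`a = [2, 7, 5]` → a = [2, 7, 5]
`b = a` → b = [2, 7, 5] (same object as a)
`a.append(51)` → a = [2, 7, 5, 51] (same object as b); b = [2, 7, 5, 51] (same object as a)
`print(b)` → prints [2, 7, 5, 51]

Answer: [2, 7, 5, 51]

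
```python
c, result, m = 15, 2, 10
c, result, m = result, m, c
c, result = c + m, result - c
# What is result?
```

Trace:
`c, result, m = 15, 2, 10` → c = 15; result = 2; m = 10
`c, result, m = result, m, c` → c = 2; result = 10; m = 15
`c, result = c + m, result - c` → c = 17; result = 8
So result = 8

Answer: 8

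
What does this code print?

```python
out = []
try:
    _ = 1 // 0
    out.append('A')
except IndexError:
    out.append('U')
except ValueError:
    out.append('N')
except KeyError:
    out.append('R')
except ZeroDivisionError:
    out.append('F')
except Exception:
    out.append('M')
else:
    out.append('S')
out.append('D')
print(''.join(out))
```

Execution trace: 'F' (except ZeroDivisionError) → 'D' (after the try/except). Output: FD

Answer: FD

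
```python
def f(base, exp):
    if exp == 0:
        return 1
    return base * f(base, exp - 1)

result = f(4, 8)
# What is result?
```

f(4, 8) = 4 * 4 * 4 * 4 * 4 * 4 * 4 * 4 = 65536

Answer: 65536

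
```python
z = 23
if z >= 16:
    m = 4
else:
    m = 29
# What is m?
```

Trace:
`z = 23` → z = 23
`if z >= 16: ...` → z >= 16 is True → m = 4
So m = 4

Answer: 4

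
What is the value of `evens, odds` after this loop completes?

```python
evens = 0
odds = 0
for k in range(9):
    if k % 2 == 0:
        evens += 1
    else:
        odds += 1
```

Count evens and odds in range(9)
`evens, odds` takes the values: (0, 0) → (1, 0) → (1, 1) → (2, 1) → (2, 2) → (3, 2) → (3, 3) → (4, 3) → (4, 4) → (5, 4)

Answer: 5, 4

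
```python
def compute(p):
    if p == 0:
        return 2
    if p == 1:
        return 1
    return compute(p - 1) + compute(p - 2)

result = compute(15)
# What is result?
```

Build up from base cases: compute(0)=2, compute(1)=1, compute(2)=3, compute(3)=4, compute(4)=7, compute(5)=11, compute(6)=18, ..., compute(15)=1364

Answer: 1364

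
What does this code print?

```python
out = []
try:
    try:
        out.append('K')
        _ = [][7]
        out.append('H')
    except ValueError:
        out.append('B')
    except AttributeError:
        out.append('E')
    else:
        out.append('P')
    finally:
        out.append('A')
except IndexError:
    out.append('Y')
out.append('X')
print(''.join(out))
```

Execution trace: 'K' (try body) → 'A' (finally) → 'Y' (outer except IndexError) → 'X' (after the try/except). Output: KAYX

Answer: KAYX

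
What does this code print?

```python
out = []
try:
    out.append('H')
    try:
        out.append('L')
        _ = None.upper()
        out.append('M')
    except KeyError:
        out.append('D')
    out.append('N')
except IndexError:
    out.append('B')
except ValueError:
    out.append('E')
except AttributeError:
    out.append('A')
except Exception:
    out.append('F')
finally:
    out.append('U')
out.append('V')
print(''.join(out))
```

Execution trace: 'H' (try body) → 'L' (inner try body) → 'A' (except AttributeError) → 'U' (finally) → 'V' (after the try/except). Output: HLAUV

Answer: HLAUV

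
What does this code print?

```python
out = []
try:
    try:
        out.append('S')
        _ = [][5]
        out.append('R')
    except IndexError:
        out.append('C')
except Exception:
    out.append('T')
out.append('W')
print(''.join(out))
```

Execution trace: 'S' (inner try body) → 'C' (inner except IndexError) → 'W' (after the try/except). Output: SCW

Answer: SCW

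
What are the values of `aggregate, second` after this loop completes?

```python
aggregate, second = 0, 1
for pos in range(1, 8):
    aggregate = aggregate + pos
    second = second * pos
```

Sum and factorial of 1 to 7
`aggregate, second` takes the values: (0, 1) → (1, 1) → (3, 1) → (3, 2) → (6, 2) → (6, 6) → (10, 6) → (10, 24) → (15, 24) → (15, 120) → (21, 120) → (21, 720) → (28, 720) → (28, 5040)

Answer: 28, 5040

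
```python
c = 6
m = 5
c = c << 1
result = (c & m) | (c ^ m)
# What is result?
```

Trace:
`c = 6` → c = 6
`m = 5` → m = 5
`c = c << 1` → c = 12
`result = (c & m) | (c ^ m)` → result = 13
So result = 13

Answer: 13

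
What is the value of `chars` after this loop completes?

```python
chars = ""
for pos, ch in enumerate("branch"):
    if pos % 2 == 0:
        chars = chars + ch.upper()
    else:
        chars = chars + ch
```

Uppercase even positions in 'branch'
`chars` takes the values: "" → "B" → "Br" → "BrA" → "BrAn" → "BrAnC" → "BrAnCh"

Answer: "BrAnCh"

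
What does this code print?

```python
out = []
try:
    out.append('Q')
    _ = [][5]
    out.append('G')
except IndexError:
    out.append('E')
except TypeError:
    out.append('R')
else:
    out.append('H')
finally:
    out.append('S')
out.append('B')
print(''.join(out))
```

Execution trace: 'Q' (try body) → 'E' (except IndexError) → 'S' (finally) → 'B' (after the try/except). Output: QESB

Answer: QESB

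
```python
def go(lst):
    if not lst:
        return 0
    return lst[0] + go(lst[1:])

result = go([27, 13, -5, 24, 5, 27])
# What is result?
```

27 + 13 + (-5) + 24 + 5 + 27 + 0 = 91

Answer: 91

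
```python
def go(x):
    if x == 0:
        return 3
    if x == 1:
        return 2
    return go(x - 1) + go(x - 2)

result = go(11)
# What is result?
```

Build up from base cases: go(0)=3, go(1)=2, go(2)=5, go(3)=7, go(4)=12, go(5)=19, go(6)=31, ..., go(11)=343

Answer: 343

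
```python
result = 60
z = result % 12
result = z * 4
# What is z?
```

Trace:
`result = 60` → result = 60
`z = result % 12` → z = 0
`result = z * 4` → result = 0
So z = 0

Answer: 0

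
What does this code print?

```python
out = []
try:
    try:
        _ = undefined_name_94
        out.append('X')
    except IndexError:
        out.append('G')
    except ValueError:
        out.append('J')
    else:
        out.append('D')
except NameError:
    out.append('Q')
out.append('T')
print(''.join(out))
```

Execution trace: 'Q' (outer except NameError) → 'T' (after the try/except). Output: QT

Answer: QT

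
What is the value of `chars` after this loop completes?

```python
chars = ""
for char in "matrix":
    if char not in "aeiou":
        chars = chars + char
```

Remove vowels from 'matrix'
`chars` takes the values: "" → "m" → "mt" → "mtr" → "mtrx"

Answer: "mtrx"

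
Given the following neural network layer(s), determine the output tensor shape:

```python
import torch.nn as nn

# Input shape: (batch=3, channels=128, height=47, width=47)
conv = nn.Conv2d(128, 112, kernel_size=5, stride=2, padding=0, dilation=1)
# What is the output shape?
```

Input: (3, 128, 47, 47) -> Output: (3, 112, 22, 22)

Answer: (3, 112, 22, 22)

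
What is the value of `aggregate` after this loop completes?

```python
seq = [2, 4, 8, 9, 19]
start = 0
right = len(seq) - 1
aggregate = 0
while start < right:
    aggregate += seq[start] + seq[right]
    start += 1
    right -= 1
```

Sum of pairs from ends
`aggregate` takes the values: 0 → 21 → 34

Answer: 34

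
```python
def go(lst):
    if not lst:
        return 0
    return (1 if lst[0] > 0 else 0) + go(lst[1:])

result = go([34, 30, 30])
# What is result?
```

Count of positive elements in [34, 30, 30] = 3

Answer: 3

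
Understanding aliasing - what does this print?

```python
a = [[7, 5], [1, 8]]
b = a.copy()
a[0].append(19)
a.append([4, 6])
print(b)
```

Key concept: shallow copy with nested lists.
Step by step:
`a = [[7, 5], [1, 8]]` → a = [[7, 5], [1, 8]]
`b = a.copy()` → b = [[7, 5], [1, 8]]
`a[0].append(19)` → a = [[7, 5, 19], [1, 8]]; b = [[7, 5, 19], [1, 8]]
`a.append([4, 6])` → a = [[7, 5, 19], [1, 8], [4, 6]]
`print(b)` → prints [[7, 5, 19], [1, 8]]

Answer: [[7, 5, 19], [1, 8]]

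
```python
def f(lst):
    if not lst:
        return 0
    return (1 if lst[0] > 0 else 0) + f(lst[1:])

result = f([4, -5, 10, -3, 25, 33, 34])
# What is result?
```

Count of positive elements in [4, -5, 10, -3, 25, 33, 34] = 5

Answer: 5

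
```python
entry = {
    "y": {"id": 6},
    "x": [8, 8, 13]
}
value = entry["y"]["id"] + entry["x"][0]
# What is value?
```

Trace:
`entry = { ...` → entry = {'y': {'id': 6}, 'x': [8, 8, 13]}
`value = entry["y"]["id"] + entry["x"][0]` → value = 14
So value = 14

Answer: 14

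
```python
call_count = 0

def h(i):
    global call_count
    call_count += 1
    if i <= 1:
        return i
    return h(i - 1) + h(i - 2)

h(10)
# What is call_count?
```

Calls(i) = 1 + Calls(i-1) + Calls(i-2); Calls(0)=Calls(1)=1. For i=10 this gives 177.

Answer: 177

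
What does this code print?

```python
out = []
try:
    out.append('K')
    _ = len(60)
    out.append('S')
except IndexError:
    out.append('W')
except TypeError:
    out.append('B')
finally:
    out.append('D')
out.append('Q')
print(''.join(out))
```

Execution trace: 'K' (try body) → 'B' (except TypeError) → 'D' (finally) → 'Q' (after the try/except). Output: KBDQ

Answer: KBDQ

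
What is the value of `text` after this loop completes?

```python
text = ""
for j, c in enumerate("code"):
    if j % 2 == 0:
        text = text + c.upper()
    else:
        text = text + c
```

Uppercase even positions in 'code'
`text` takes the values: "" → "C" → "Co" → "CoD" → "CoDe"

Answer: "CoDe"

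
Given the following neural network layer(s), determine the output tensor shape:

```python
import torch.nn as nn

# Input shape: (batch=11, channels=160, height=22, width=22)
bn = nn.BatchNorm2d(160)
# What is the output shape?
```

Input: (11, 160, 22, 22) -> Output: (11, 160, 22, 22)

Answer: (11, 160, 22, 22)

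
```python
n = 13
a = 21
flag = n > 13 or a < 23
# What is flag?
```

Trace:
`n = 13` → n = 13
`a = 21` → a = 21
`flag = n > 13 or a < 23` → flag = True
So flag = True

Answer: True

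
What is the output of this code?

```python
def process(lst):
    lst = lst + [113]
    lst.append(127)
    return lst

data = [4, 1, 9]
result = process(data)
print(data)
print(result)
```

Key concept: rebinding parameter vs mutation.
Step by step:
`data = [4, 1, 9]` → data = [4, 1, 9]
`result = process(data)` → result = [4, 1, 9, 113, 127]
`print(data)` → prints [4, 1, 9]
`print(result)` → prints [4, 1, 9, 113, 127]

Answer:
[4, 1, 9]
[4, 1, 9, 113, 127]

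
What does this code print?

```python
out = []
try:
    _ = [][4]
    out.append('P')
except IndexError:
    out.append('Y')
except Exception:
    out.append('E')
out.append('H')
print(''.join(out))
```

Execution trace: 'Y' (except IndexError) → 'H' (after the try/except). Output: YH

Answer: YH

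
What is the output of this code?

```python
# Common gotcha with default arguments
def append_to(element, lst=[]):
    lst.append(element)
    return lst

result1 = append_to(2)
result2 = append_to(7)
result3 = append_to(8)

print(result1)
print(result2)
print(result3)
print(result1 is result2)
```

Key concept: mutable default argument gotcha.
Step by step:
`result1 = append_to(2)` → result1 = [2]
`result2 = append_to(7)` → result1 = [2, 7] (same object as result2); result2 = [2, 7] (same object as result1)
`result3 = append_to(8)` → result1 = [2, 7, 8] (same object as result2, result3); result2 = [2, 7, 8] (same object as result1, result3); result3 = [2, 7, 8] (same object as result1, result2)
`print(result1)` → prints [2, 7, 8]
`print(result2)` → prints [2, 7, 8]
`print(result3)` → prints [2, 7, 8]
`print(result1 is result2)` → prints True

Answer:
[2, 7, 8]
[2, 7, 8]
[2, 7, 8]
True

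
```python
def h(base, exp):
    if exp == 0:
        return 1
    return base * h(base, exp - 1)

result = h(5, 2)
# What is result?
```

h(5, 2) = 5 * 5 = 25

Answer: 25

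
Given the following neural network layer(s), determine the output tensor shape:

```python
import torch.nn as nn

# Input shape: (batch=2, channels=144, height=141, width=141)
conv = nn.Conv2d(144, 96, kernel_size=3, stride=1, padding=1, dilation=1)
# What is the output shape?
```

Input: (2, 144, 141, 141) -> Output: (2, 96, 141, 141)

Answer: (2, 96, 141, 141)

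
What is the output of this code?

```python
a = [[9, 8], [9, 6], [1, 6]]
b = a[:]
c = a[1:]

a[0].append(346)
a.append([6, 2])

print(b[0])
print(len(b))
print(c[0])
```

Key concept: slice with nested mutation.
Step by step:
`a = [[9, 8], [9, 6], [1, 6]]` → a = [[9, 8], [9, 6], [1, 6]]
`b = a[:]` → b = [[9, 8], [9, 6], [1, 6]]
`c = a[1:]` → c = [[9, 6], [1, 6]]
`a[0].append(346)` → a = [[9, 8, 346], [9, 6], [1, 6]]; b = [[9, 8, 346], [9, 6], [1, 6]]
`a.append([6, 2])` → a = [[9, 8, 346], [9, 6], [1, 6], [6, 2]]
`print(b[0])` → prints [9, 8, 346]
`print(len(b))` → prints 3
`print(c[0])` → prints [9, 6]

Answer:
[9, 8, 346]
3
[9, 6]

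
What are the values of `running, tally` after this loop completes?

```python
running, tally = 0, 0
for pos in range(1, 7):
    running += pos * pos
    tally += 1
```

Sum of squares and count
`running, tally` takes the values: (0, 0) → (1, 0) → (1, 1) → (5, 1) → (5, 2) → (14, 2) → (14, 3) → (30, 3) → (30, 4) → (55, 4) → (55, 5) → (91, 5) → (91, 6)

Answer: 91, 6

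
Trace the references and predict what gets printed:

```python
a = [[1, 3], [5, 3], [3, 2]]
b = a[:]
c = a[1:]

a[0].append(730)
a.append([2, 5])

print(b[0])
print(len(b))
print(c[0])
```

Key concept: slice with nested mutation.
Step by step:
`a = [[1, 3], [5, 3], [3, 2]]` → a = [[1, 3], [5, 3], [3, 2]]
`b = a[:]` → b = [[1, 3], [5, 3], [3, 2]]
`c = a[1:]` → c = [[5, 3], [3, 2]]
`a[0].append(730)` → a = [[1, 3, 730], [5, 3], [3, 2]]; b = [[1, 3, 730], [5, 3], [3, 2]]
`a.append([2, 5])` → a = [[1, 3, 730], [5, 3], [3, 2], [2, 5]]
`print(b[0])` → prints [1, 3, 730]
`print(len(b))` → prints 3
`print(c[0])` → prints [5, 3]

Answer:
[1, 3, 730]
3
[5, 3]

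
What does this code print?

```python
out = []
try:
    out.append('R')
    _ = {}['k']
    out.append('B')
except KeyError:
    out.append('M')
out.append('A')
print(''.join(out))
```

Execution trace: 'R' (try body) → 'M' (except KeyError) → 'A' (after the try/except). Output: RMA

Answer: RMA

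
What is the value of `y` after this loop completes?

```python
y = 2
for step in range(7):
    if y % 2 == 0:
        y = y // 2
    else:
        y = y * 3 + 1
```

Collatz-style transformation from 2
`y` takes the values: 2 → 1 → 4 → 2 → 1 → 4 → 2 → 1

Answer: 1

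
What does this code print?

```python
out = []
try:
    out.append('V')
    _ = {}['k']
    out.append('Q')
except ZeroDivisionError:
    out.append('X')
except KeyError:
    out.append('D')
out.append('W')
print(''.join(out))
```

Execution trace: 'V' (try body) → 'D' (except KeyError) → 'W' (after the try/except). Output: VDW

Answer: VDW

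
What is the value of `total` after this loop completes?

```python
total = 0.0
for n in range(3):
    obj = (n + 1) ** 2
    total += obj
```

Sum of squared losses 1² + 2² + ... + 3²
`total` takes the values: 0.0 → 1.0 → 5.0 → 14.0

Answer: 14.0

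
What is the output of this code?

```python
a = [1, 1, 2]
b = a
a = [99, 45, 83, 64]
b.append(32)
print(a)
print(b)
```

Key concept: rebinding vs mutation: a is rebound to a new list, b still points at the original.
Step by step:
`a = [1, 1, 2]` → a = [1, 1, 2]
`b = a` → b = [1, 1, 2] (same object as a)
`a = [99, 45, 83, 64]` → a = [99, 45, 83, 64]
`b.append(32)` → b = [1, 1, 2, 32]
`print(a)` → prints [99, 45, 83, 64]
`print(b)` → prints [1, 1, 2, 32]

Answer:
[99, 45, 83, 64]
[1, 1, 2, 32]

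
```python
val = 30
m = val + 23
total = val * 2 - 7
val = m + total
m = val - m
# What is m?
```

Trace:
`val = 30` → val = 30
`m = val + 23` → m = 53
`total = val * 2 - 7` → total = 53
`val = m + total` → val = 106
`m = val - m` → m = 53
So m = 53

Answer: 53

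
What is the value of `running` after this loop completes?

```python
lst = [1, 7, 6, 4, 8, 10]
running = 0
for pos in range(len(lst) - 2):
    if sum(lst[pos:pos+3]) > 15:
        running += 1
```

Count windows with sum > 15
`running` takes the values: 0 → 1 → 2 → 3

Answer: 3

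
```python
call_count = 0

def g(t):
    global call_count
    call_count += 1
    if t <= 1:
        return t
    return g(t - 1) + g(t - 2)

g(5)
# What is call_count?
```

Calls(t) = 1 + Calls(t-1) + Calls(t-2); Calls(0)=Calls(1)=1. For t=5 this gives 15.

Answer: 15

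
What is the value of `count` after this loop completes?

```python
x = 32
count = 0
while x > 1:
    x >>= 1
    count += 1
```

Count right shifts until 1
`count` takes the values: 0 → 1 → 2 → 3 → 4 → 5

Answer: 5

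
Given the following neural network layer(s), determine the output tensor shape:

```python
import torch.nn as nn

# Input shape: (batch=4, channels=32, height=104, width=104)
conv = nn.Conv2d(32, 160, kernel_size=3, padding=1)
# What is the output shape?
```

Input: (4, 32, 104, 104) -> Output: (4, 160, 104, 104)

Answer: (4, 160, 104, 104)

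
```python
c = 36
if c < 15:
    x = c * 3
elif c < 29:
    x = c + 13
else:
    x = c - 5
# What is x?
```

Trace:
`c = 36` → c = 36
`if c < 15: ...` → c < 15 is False, c < 29 is False, take else branch → x = 31
So x = 31

Answer: 31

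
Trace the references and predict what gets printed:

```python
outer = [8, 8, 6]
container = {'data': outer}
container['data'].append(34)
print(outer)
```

Key concept: dict holds reference to list.
Step by step:
`outer = [8, 8, 6]` → outer = [8, 8, 6]
`container = {'data': outer}` → container = {'data': [8, 8, 6]}
`container['data'].append(34)` → outer = [8, 8, 6, 34]; container = {'data': [8, 8, 6, 34]}
`print(outer)` → prints [8, 8, 6, 34]

Answer: [8, 8, 6, 34]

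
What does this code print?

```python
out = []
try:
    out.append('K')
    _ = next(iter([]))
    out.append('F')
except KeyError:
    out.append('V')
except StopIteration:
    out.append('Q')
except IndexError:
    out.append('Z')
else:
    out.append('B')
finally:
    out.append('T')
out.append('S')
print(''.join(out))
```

Execution trace: 'K' (try body) → 'Q' (except StopIteration) → 'T' (finally) → 'S' (after the try/except). Output: KQTS

Answer: KQTS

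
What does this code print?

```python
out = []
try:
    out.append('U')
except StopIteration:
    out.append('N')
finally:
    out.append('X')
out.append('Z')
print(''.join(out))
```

Execution trace: 'U' (try body, no exception) → 'X' (finally) → 'Z' (after the try/except). Output: UXZ

Answer: UXZ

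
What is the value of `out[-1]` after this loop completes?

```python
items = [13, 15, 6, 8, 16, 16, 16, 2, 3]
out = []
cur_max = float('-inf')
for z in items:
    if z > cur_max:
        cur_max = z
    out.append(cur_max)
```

Running max ends at 16
`out` takes the values: [] → [13] → [13, 15] → [13, 15, 15] → [13, 15, 15, 15] → [13, 15, 15, 15, 16] → [13, 15, 15, 15, 16, 16] → [13, 15, 15, 15, 16, 16, 16] → [13, 15, 15, 15, 16, 16, 16, 16] → [13, 15, 15, 15, 16, 16, 16, 16, 16]
So `out[-1]` = 16

Answer: 16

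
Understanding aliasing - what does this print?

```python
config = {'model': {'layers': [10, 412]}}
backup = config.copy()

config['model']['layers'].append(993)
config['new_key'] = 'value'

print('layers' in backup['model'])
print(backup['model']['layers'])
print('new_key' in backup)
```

Key concept: shallow copy gotcha with nested dict.
Step by step:
`config = {'model': {'layers': [10, 412]}}` → config = {'model': {'layers': [10, 412]}}
`backup = config.copy()` → backup = {'model': {'layers': [10, 412]}}
`config['model']['layers'].append(993)` → config = {'model': {'layers': [10, 412, 993]}}; backup = {'model': {'layers': [10, 412, 993]}}
`config['new_key'] = 'value'` → config = {'model': {'layers': [10, 412, 993]}, 'new_key': 'value'}
`print('layers' in backup['model'])` → prints True
`print(backup['model']['layers'])` → prints [10, 412, 993]
`print('new_key' in backup)` → prints False

Answer:
True
[10, 412, 993]
False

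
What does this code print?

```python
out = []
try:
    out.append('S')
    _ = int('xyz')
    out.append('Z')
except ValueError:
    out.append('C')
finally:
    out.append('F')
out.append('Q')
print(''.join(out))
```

Execution trace: 'S' (try body) → 'C' (except ValueError) → 'F' (finally) → 'Q' (after the try/except). Output: SCFQ

Answer: SCFQ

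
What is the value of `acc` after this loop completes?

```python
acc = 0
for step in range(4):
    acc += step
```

Sum of 0 to 3 = 6
`acc` takes the values: 0 → 1 → 3 → 6

Answer: 6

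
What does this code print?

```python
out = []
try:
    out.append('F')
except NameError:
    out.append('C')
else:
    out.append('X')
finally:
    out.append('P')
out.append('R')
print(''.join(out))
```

Execution trace: 'F' (try body, no exception) → 'X' (else) → 'P' (finally) → 'R' (after the try/except). Output: FXPR

Answer: FXPR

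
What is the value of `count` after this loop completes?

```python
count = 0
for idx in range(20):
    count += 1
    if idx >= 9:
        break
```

Loop breaks when idx reaches 9, count is 10
`count` takes the values: 0 → 1 → 2 → 3 → 4 → 5 → 6 → 7 → 8 → 9 → 10

Answer: 10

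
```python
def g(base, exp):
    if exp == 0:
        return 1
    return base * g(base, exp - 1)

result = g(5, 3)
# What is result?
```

g(5, 3) = 5 * 5 * 5 = 125

Answer: 125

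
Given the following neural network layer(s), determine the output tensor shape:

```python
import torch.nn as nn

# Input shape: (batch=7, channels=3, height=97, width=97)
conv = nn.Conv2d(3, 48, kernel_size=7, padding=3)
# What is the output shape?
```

Input: (7, 3, 97, 97) -> Output: (7, 48, 97, 97)

Answer: (7, 48, 97, 97)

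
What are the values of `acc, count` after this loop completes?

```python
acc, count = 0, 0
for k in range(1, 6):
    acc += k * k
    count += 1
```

Sum of squares and count
`acc, count` takes the values: (0, 0) → (1, 0) → (1, 1) → (5, 1) → (5, 2) → (14, 2) → (14, 3) → (30, 3) → (30, 4) → (55, 4) → (55, 5)

Answer: 55, 5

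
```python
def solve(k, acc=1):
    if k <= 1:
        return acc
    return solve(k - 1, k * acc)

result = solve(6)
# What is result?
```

Accumulator trace (n, acc): (6, 1) -> (5, 6) -> (4, 30) -> (3, 120) -> (2, 360) -> (1, 720) -> return 720

Answer: 720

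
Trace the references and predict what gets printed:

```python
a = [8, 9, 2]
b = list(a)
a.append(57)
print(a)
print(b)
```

Key concept: list() constructor creates copy.
Step by step:
`a = [8, 9, 2]` → a = [8, 9, 2]
`b = list(a)` → b = [8, 9, 2]
`a.append(57)` → a = [8, 9, 2, 57]
`print(a)` → prints [8, 9, 2, 57]
`print(b)` → prints [8, 9, 2]

Answer:
[8, 9, 2, 57]
[8, 9, 2]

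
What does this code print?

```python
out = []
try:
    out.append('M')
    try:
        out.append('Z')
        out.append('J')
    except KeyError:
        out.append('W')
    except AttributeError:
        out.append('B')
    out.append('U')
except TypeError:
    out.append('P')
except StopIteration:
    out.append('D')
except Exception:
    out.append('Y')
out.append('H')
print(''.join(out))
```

Execution trace: 'M' (try body) → 'Z' (inner try body) → 'J' (inner try body, no exception) → 'U' (try body, no exception) → 'H' (after the try/except). Output: MZJUH

Answer: MZJUH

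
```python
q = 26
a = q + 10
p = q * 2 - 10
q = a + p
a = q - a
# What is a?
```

Trace:
`q = 26` → q = 26
`a = q + 10` → a = 36
`p = q * 2 - 10` → p = 42
`q = a + p` → q = 78
`a = q - a` → a = 42
So a = 42

Answer: 42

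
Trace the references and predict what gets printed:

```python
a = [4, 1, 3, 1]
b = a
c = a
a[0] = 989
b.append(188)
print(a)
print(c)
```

Key concept: multiple aliases.
Step by step:
`a = [4, 1, 3, 1]` → a = [4, 1, 3, 1]
`b = a` → b = [4, 1, 3, 1] (same object as a)
`c = a` → c = [4, 1, 3, 1] (same object as a, b)
`a[0] = 989` → a = [989, 1, 3, 1] (same object as b, c); b = [989, 1, 3, 1] (same object as a, c); c = [989, 1, 3, 1] (same object as a, b)
`b.append(188)` → a = [989, 1, 3, 1, 188] (same object as b, c); b = [989, 1, 3, 1, 188] (same object as a, c); c = [989, 1, 3, 1, 188] (same object as a, b)
`print(a)` → prints [989, 1, 3, 1, 188]
`print(c)` → prints [989, 1, 3, 1, 188]

Answer:
[989, 1, 3, 1, 188]
[989, 1, 3, 1, 188]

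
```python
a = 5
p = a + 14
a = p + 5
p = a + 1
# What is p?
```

Trace:
`a = 5` → a = 5
`p = a + 14` → p = 19
`a = p + 5` → a = 24
`p = a + 1` → p = 25
So p = 25

Answer: 25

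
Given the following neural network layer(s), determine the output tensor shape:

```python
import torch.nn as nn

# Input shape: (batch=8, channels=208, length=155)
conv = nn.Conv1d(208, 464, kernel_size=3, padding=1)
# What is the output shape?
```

Input: (8, 208, 155) -> Output: (8, 464, 155)

Answer: (8, 464, 155)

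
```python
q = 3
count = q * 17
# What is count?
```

Trace:
`q = 3` → q = 3
`count = q * 17` → count = 51
So count = 51

Answer: 51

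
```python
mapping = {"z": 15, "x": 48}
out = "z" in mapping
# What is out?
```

Trace:
`mapping = {"z": 15, "x": 48}` → mapping = {'z': 15, 'x': 48}
`out = "z" in mapping` → out = True
So out = True

Answer: True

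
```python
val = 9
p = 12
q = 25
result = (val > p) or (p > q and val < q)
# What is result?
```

Trace:
`val = 9` → val = 9
`p = 12` → p = 12
`q = 25` → q = 25
`result = (val > p) or (p > q and val < q)` → result = False
So result = False

Answer: False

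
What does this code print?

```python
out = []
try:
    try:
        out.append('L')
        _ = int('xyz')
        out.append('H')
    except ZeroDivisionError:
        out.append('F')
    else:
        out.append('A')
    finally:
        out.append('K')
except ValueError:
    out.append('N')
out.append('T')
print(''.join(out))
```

Execution trace: 'L' (try body) → 'K' (finally) → 'N' (outer except ValueError) → 'T' (after the try/except). Output: LKNT

Answer: LKNT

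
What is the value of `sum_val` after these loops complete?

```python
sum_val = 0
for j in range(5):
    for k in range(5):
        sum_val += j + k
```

Sum of all j+k for j,k in 5x5
`sum_val` takes the values: 0 → 1 → 3 → 6 → 10 → 11 → 13 → 16 → 20 → 25 → 27 → 30 → 34 → 39 → 45 → 48 → 52 → 57 → 63 → 70 → 74 → 79 → 85 → 92 → 100

Answer: 100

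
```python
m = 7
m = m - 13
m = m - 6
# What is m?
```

Trace:
`m = 7` → m = 7
`m = m - 13` → m = -6
`m = m - 6` → m = -12
So m = -12

Answer: -12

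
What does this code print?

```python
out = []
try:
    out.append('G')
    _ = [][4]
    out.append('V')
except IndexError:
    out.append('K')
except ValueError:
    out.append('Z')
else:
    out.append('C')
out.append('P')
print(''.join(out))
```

Execution trace: 'G' (try body) → 'K' (except IndexError) → 'P' (after the try/except). Output: GKP

Answer: GKP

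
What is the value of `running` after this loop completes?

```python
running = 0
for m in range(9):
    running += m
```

Sum of 0 to 8 = 36
`running` takes the values: 0 → 1 → 3 → 6 → 10 → 15 → 21 → 28 → 36

Answer: 36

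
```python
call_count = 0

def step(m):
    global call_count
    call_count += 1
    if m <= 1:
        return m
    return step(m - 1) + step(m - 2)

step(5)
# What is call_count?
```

Calls(m) = 1 + Calls(m-1) + Calls(m-2); Calls(0)=Calls(1)=1. For m=5 this gives 15.

Answer: 15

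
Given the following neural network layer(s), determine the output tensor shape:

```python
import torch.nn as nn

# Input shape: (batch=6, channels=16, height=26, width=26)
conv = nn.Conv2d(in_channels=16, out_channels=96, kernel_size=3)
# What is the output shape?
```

Input: (6, 16, 26, 26) -> Output: (6, 96, 24, 24)

Answer: (6, 96, 24, 24)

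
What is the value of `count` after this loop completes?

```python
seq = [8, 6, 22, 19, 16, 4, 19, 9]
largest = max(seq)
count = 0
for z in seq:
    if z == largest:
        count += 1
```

Count of max value 22 in [8, 6, 22, 19, 16, 4, 19, 9]
`count` takes the values: 0 → 1

Answer: 1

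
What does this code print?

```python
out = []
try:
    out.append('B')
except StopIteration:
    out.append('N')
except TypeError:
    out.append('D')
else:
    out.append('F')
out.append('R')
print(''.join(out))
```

Execution trace: 'B' (try body, no exception) → 'F' (else) → 'R' (after the try/except). Output: BFR

Answer: BFR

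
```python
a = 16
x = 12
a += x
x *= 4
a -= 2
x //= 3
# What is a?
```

Trace:
`a = 16` → a = 16
`x = 12` → x = 12
`a += x` → a = 28
`x *= 4` → x = 48
`a -= 2` → a = 26
`x //= 3` → x = 16
So a = 26

Answer: 26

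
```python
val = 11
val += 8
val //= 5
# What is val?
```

Trace:
`val = 11` → val = 11
`val += 8` → val = 19
`val //= 5` → val = 3
So val = 3

Answer: 3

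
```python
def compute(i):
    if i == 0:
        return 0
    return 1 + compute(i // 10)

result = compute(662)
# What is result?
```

Count of digits of 662: 3

Answer: 3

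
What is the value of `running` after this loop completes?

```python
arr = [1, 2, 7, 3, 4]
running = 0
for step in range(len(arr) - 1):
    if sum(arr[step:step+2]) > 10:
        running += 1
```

Count windows with sum > 10
`running` takes the values: 0

Answer: 0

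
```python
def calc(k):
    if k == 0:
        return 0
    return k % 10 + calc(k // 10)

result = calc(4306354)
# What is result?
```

Sum of digits of 4306354: 4 + 5 + 3 + 6 + 0 + 3 + 4 = 25

Answer: 25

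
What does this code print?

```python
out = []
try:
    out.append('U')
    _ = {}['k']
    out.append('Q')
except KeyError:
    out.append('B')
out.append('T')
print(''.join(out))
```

Execution trace: 'U' (try body) → 'B' (except KeyError) → 'T' (after the try/except). Output: UBT

Answer: UBT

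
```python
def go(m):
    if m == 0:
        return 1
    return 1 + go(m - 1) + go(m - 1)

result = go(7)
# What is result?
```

go(m) = 1 + 2·go(m-1), go(0)=1. Closed form: (1+1)·2^7 - 1 = 255.

Answer: 255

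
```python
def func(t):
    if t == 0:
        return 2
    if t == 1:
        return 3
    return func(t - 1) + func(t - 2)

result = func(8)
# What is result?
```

Build up from base cases: func(0)=2, func(1)=3, func(2)=5, func(3)=8, func(4)=13, func(5)=21, func(6)=34, ..., func(8)=89

Answer: 89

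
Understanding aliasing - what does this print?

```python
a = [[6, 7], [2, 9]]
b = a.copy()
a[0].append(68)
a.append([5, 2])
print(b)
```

Key concept: shallow copy with nested lists.
Step by step:
`a = [[6, 7], [2, 9]]` → a = [[6, 7], [2, 9]]
`b = a.copy()` → b = [[6, 7], [2, 9]]
`a[0].append(68)` → a = [[6, 7, 68], [2, 9]]; b = [[6, 7, 68], [2, 9]]
`a.append([5, 2])` → a = [[6, 7, 68], [2, 9], [5, 2]]
`print(b)` → prints [[6, 7, 68], [2, 9]]

Answer: [[6, 7, 68], [2, 9]]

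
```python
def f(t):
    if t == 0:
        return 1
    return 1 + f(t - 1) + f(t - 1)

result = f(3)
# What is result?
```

f(t) = 1 + 2·f(t-1), f(0)=1. Closed form: (1+1)·2^3 - 1 = 15.

Answer: 15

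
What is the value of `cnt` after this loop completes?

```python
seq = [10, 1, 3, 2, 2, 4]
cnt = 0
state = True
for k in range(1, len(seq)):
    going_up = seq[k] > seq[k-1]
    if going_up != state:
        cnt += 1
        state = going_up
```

Count direction changes in [10, 1, 3, 2, 2, 4]
`cnt` takes the values: 0 → 1 → 2 → 3 → 4

Answer: 4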